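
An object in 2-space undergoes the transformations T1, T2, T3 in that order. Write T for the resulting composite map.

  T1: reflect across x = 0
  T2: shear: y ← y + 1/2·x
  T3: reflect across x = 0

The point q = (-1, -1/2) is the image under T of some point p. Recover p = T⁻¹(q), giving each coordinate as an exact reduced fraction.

T1 = [-1 0 0; 0 1 0; 0 0 1]
T2·T1 = [-1 0 0; -1/2 1 0; 0 0 1]
T3·…·T1 = [1 0 0; -1/2 1 0; 0 0 1]
det M = 1; M⁻¹ = [1 0 0; 1/2 1 0; 0 0 1]
M⁻¹ · (-1, -1/2)ᵀ = (-1, -1)ᵀ

p = (-1, -1)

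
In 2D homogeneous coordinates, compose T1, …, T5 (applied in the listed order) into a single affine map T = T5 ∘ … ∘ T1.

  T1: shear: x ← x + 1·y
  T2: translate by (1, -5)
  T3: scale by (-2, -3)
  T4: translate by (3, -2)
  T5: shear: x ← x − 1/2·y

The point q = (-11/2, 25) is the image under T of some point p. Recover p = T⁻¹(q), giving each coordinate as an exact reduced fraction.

T1 = [1 1 0; 0 1 0; 0 0 1]
T2·T1 = [1 1 1; 0 1 -5; 0 0 1]
T3·…·T1 = [-2 -2 -2; 0 -3 15; 0 0 1]
T4·…·T1 = [-2 -2 1; 0 -3 13; 0 0 1]
T5·…·T1 = [-2 -1/2 -11/2; 0 -3 13; 0 0 1]
det M = 6; M⁻¹ = [-1/2 1/12 -23/6; 0 -1/3 13/3; 0 0 1]
M⁻¹ · (-11/2, 25)ᵀ = (1, -4)ᵀ

p = (1, -4)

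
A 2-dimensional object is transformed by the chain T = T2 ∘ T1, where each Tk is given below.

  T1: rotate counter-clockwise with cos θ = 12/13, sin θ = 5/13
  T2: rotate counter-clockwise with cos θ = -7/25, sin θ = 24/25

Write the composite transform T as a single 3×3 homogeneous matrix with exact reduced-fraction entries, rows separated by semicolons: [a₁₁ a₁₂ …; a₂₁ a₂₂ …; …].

T = [-204/325 -253/325 0; 253/325 -204/325 0; 0 0 1]

T1 = [12/13 -5/13 0; 5/13 12/13 0; 0 0 1]
T2·T1 = [-204/325 -253/325 0; 253/325 -204/325 0; 0 0 1]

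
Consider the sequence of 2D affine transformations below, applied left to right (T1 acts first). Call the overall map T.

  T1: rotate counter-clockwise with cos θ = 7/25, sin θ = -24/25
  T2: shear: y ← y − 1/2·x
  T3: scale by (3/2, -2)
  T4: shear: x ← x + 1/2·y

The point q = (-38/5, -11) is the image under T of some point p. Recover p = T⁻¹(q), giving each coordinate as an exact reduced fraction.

T1 = [7/25 24/25 0; -24/25 7/25 0; 0 0 1]
T2·T1 = [7/25 24/25 0; -11/10 -1/5 0; 0 0 1]
T3·…·T1 = [21/50 36/25 0; 11/5 2/5 0; 0 0 1]
T4·…·T1 = [38/25 41/25 0; 11/5 2/5 0; 0 0 1]
det M = -3; M⁻¹ = [-2/15 41/75 0; 11/15 -38/75 0; 0 0 1]
M⁻¹ · (-38/5, -11)ᵀ = (-5, 0)ᵀ

p = (-5, 0)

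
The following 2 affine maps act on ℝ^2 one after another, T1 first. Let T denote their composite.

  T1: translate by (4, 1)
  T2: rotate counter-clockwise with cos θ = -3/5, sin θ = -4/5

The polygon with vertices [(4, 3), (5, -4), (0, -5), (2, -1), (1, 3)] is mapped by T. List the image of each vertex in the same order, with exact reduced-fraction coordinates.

T1 translate by (4, 1): (4, 3) → (8, 4); (5, -4) → (9, -3); (0, -5) → (4, -4); (2, -1) → (6, 0); (1, 3) → (5, 4)
T2 rotate counter-clockwise with cos θ = -3/5, sin θ = -4/5: (8, 4) → (-8/5, -44/5); (9, -3) → (-39/5, -27/5); (4, -4) → (-28/5, -4/5); (6, 0) → (-18/5, -24/5); (5, 4) → (1/5, -32/5)

image vertices: (-8/5, -44/5), (-39/5, -27/5), (-28/5, -4/5), (-18/5, -24/5), (1/5, -32/5)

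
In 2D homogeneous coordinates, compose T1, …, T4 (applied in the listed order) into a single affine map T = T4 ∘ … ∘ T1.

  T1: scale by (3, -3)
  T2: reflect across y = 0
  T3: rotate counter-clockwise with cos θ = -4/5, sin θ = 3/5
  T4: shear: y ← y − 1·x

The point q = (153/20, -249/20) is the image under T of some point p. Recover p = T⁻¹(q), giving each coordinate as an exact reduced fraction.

T1 = [3 0 0; 0 -3 0; 0 0 1]
T2·T1 = [3 0 0; 0 3 0; 0 0 1]
T3·…·T1 = [-12/5 -9/5 0; 9/5 -12/5 0; 0 0 1]
T4·…·T1 = [-12/5 -9/5 0; 21/5 -3/5 0; 0 0 1]
det M = 9; M⁻¹ = [-1/15 1/5 0; -7/15 -4/15 0; 0 0 1]
M⁻¹ · (153/20, -249/20)ᵀ = (-3, -1/4)ᵀ

p = (-3, -1/4)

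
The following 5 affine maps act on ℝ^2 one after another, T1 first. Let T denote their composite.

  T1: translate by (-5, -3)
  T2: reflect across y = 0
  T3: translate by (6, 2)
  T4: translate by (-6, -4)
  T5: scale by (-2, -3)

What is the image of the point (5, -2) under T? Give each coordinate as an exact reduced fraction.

T(p) = (0, -9)

T1 translate by (-5, -3): (5, -2) → (0, -5)
T2 reflect across y = 0: (0, -5) → (0, 5)
T3 translate by (6, 2): (0, 5) → (6, 7)
T4 translate by (-6, -4): (6, 7) → (0, 3)
T5 scale by (-2, -3): (0, 3) → (0, -9)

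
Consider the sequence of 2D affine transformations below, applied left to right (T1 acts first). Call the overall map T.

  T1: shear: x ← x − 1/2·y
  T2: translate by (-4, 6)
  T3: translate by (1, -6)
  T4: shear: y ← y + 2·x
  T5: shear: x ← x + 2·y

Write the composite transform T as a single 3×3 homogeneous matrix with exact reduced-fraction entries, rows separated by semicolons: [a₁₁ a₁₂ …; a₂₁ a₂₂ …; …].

T = [5 -1/2 -15; 2 0 -6; 0 0 1]

T1 = [1 -1/2 0; 0 1 0; 0 0 1]
T2·T1 = [1 -1/2 -4; 0 1 6; 0 0 1]
T3·…·T1 = [1 -1/2 -3; 0 1 0; 0 0 1]
T4·…·T1 = [1 -1/2 -3; 2 0 -6; 0 0 1]
T5·…·T1 = [5 -1/2 -15; 2 0 -6; 0 0 1]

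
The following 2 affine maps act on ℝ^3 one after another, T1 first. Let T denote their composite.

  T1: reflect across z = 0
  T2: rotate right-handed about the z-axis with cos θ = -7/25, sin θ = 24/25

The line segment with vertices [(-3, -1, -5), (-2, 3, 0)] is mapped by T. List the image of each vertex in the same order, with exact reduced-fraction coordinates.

T1 reflect across z = 0: (-3, -1, -5) → (-3, -1, 5); (-2, 3, 0) → (-2, 3, 0)
T2 rotate right-handed about the z-axis with cos θ = -7/25, sin θ = 24/25: (-3, -1, 5) → (9/5, -13/5, 5); (-2, 3, 0) → (-58/25, -69/25, 0)

image vertices: (9/5, -13/5, 5), (-58/25, -69/25, 0)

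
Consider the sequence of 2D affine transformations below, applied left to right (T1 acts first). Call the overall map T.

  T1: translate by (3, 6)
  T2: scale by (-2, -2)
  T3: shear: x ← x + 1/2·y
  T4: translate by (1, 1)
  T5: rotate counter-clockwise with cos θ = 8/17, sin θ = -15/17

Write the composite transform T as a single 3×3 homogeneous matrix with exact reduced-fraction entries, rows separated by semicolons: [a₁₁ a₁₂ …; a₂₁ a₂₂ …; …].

T = [-16/17 -38/17 -253/17; 30/17 -1/17 77/17; 0 0 1]

T1 = [1 0 3; 0 1 6; 0 0 1]
T2·T1 = [-2 0 -6; 0 -2 -12; 0 0 1]
T3·…·T1 = [-2 -1 -12; 0 -2 -12; 0 0 1]
T4·…·T1 = [-2 -1 -11; 0 -2 -11; 0 0 1]
T5·…·T1 = [-16/17 -38/17 -253/17; 30/17 -1/17 77/17; 0 0 1]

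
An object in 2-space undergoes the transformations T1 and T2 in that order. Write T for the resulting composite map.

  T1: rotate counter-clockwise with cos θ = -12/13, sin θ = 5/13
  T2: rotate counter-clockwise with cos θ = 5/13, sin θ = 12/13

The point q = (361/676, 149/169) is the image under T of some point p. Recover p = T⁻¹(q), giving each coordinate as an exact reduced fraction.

T1 = [-12/13 -5/13 0; 5/13 -12/13 0; 0 0 1]
T2·T1 = [-120/169 119/169 0; -119/169 -120/169 0; 0 0 1]
det M = 1; M⁻¹ = [-120/169 -119/169 0; 119/169 -120/169 0; 0 0 1]
M⁻¹ · (361/676, 149/169)ᵀ = (-1, -1/4)ᵀ

p = (-1, -1/4)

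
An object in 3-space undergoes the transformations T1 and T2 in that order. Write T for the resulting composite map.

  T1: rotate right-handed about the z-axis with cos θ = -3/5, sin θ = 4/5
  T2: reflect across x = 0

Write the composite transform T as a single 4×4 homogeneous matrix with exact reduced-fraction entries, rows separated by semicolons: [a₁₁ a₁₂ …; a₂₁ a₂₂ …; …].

T = [3/5 4/5 0 0; 4/5 -3/5 0 0; 0 0 1 0; 0 0 0 1]

T1 = [-3/5 -4/5 0 0; 4/5 -3/5 0 0; 0 0 1 0; 0 0 0 1]
T2·T1 = [3/5 4/5 0 0; 4/5 -3/5 0 0; 0 0 1 0; 0 0 0 1]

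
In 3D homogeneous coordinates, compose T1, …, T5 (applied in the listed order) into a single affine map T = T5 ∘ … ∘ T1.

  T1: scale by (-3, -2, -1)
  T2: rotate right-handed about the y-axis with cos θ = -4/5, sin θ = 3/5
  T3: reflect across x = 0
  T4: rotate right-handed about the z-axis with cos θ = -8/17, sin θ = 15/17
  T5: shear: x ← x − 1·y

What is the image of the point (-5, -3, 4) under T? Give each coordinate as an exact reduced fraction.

T1 scale by (-3, -2, -1): (-5, -3, 4) → (15, 6, -4)
T2 rotate right-handed about the y-axis with cos θ = -4/5, sin θ = 3/5: (15, 6, -4) → (-72/5, 6, -29/5)
T3 reflect across x = 0: (-72/5, 6, -29/5) → (72/5, 6, -29/5)
T4 rotate right-handed about the z-axis with cos θ = -8/17, sin θ = 15/17: (72/5, 6, -29/5) → (-1026/85, 168/17, -29/5)
T5 shear: x ← x − 1·y: (-1026/85, 168/17, -29/5) → (-1866/85, 168/17, -29/5)

T(p) = (-1866/85, 168/17, -29/5)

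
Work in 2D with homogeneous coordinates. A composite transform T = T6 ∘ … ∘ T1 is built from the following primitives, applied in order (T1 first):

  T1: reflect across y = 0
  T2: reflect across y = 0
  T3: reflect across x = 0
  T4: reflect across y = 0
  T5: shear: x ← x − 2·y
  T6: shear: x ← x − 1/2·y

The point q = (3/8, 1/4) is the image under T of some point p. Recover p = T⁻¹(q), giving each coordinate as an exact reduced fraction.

T1 = [1 0 0; 0 -1 0; 0 0 1]
T2·T1 = [1 0 0; 0 1 0; 0 0 1]
T3·…·T1 = [-1 0 0; 0 1 0; 0 0 1]
T4·…·T1 = [-1 0 0; 0 -1 0; 0 0 1]
T5·…·T1 = [-1 2 0; 0 -1 0; 0 0 1]
T6·…·T1 = [-1 5/2 0; 0 -1 0; 0 0 1]
det M = 1; M⁻¹ = [-1 -5/2 0; 0 -1 0; 0 0 1]
M⁻¹ · (3/8, 1/4)ᵀ = (-1, -1/4)ᵀ

p = (-1, -1/4)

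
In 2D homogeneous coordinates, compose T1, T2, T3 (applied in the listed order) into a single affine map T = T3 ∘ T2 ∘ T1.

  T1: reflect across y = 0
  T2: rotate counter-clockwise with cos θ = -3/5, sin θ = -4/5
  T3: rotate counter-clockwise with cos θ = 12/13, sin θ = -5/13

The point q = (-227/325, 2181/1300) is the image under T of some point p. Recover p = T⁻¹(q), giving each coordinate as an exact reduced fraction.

T1 = [1 0 0; 0 -1 0; 0 0 1]
T2·T1 = [-3/5 -4/5 0; -4/5 3/5 0; 0 0 1]
T3·…·T1 = [-56/65 -33/65 0; -33/65 56/65 0; 0 0 1]
det M = -1; M⁻¹ = [-56/65 -33/65 0; -33/65 56/65 0; 0 0 1]
M⁻¹ · (-227/325, 2181/1300)ᵀ = (-1/4, 9/5)ᵀ

p = (-1/4, 9/5)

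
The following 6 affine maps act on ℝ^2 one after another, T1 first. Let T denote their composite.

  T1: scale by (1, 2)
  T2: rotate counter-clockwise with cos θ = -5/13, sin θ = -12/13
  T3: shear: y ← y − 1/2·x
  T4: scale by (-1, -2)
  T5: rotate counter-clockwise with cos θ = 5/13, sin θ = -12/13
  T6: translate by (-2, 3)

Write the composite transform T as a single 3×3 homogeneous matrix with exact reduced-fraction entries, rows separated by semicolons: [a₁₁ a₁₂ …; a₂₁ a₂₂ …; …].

T1 = [1 0 0; 0 2 0; 0 0 1]
T2·T1 = [-5/13 24/13 0; -12/13 -10/13 0; 0 0 1]
T3·…·T1 = [-5/13 24/13 0; -19/26 -22/13 0; 0 0 1]
T4·…·T1 = [5/13 -24/13 0; 19/13 44/13 0; 0 0 1]
T5·…·T1 = [253/169 408/169 0; 35/169 508/169 0; 0 0 1]
T6·…·T1 = [253/169 408/169 -2; 35/169 508/169 3; 0 0 1]

T = [253/169 408/169 -2; 35/169 508/169 3; 0 0 1]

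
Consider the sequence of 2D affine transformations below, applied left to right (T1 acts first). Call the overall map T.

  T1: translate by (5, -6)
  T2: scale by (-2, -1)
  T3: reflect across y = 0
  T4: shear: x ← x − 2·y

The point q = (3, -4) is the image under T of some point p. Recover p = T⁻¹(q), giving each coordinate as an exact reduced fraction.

T1 = [1 0 5; 0 1 -6; 0 0 1]
T2·T1 = [-2 0 -10; 0 -1 6; 0 0 1]
T3·…·T1 = [-2 0 -10; 0 1 -6; 0 0 1]
T4·…·T1 = [-2 -2 2; 0 1 -6; 0 0 1]
det M = -2; M⁻¹ = [-1/2 -1 -5; 0 1 6; 0 0 1]
M⁻¹ · (3, -4)ᵀ = (-5/2, 2)ᵀ

p = (-5/2, 2)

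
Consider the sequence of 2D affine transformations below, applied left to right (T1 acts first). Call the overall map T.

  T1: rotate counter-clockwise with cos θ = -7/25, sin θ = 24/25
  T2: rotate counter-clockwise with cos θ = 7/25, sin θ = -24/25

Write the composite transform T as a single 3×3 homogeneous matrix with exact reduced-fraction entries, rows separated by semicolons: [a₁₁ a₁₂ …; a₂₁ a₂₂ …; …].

T1 = [-7/25 -24/25 0; 24/25 -7/25 0; 0 0 1]
T2·T1 = [527/625 -336/625 0; 336/625 527/625 0; 0 0 1]

T = [527/625 -336/625 0; 336/625 527/625 0; 0 0 1]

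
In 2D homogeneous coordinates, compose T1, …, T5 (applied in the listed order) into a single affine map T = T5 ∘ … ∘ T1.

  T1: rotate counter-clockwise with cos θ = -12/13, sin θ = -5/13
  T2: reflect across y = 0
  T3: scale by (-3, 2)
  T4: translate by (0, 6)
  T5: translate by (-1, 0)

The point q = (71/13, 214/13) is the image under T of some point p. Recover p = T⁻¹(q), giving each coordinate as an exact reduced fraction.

T1 = [-12/13 5/13 0; -5/13 -12/13 0; 0 0 1]
T2·T1 = [-12/13 5/13 0; 5/13 12/13 0; 0 0 1]
T3·…·T1 = [36/13 -15/13 0; 10/13 24/13 0; 0 0 1]
T4·…·T1 = [36/13 -15/13 0; 10/13 24/13 6; 0 0 1]
T5·…·T1 = [36/13 -15/13 -1; 10/13 24/13 6; 0 0 1]
det M = 6; M⁻¹ = [4/13 5/26 -11/13; -5/39 6/13 -113/39; 0 0 1]
M⁻¹ · (71/13, 214/13)ᵀ = (4, 4)ᵀ

p = (4, 4)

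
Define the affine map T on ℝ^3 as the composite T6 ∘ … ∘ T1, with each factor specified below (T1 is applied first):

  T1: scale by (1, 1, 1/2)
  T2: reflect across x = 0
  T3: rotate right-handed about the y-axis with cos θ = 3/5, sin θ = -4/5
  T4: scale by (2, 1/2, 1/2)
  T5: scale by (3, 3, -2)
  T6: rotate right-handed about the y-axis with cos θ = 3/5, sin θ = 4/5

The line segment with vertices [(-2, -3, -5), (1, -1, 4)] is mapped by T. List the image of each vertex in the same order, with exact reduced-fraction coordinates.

T1 scale by (1, 1, 1/2): (-2, -3, -5) → (-2, -3, -5/2); (1, -1, 4) → (1, -1, 2)
T2 reflect across x = 0: (-2, -3, -5/2) → (2, -3, -5/2); (1, -1, 2) → (-1, -1, 2)
T3 rotate right-handed about the y-axis with cos θ = 3/5, sin θ = -4/5: (2, -3, -5/2) → (16/5, -3, 1/10); (-1, -1, 2) → (-11/5, -1, 2/5)
T4 scale by (2, 1/2, 1/2): (16/5, -3, 1/10) → (32/5, -3/2, 1/20); (-11/5, -1, 2/5) → (-22/5, -1/2, 1/5)
T5 scale by (3, 3, -2): (32/5, -3/2, 1/20) → (96/5, -9/2, -1/10); (-22/5, -1/2, 1/5) → (-66/5, -3/2, -2/5)
T6 rotate right-handed about the y-axis with cos θ = 3/5, sin θ = 4/5: (96/5, -9/2, -1/10) → (286/25, -9/2, -771/50); (-66/5, -3/2, -2/5) → (-206/25, -3/2, 258/25)

image vertices: (286/25, -9/2, -771/50), (-206/25, -3/2, 258/25)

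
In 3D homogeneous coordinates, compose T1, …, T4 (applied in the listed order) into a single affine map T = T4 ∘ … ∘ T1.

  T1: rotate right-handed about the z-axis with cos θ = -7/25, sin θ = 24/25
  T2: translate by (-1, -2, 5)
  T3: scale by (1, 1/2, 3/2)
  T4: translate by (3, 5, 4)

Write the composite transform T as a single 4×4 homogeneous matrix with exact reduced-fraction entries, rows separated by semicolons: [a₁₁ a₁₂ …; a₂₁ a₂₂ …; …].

T1 = [-7/25 -24/25 0 0; 24/25 -7/25 0 0; 0 0 1 0; 0 0 0 1]
T2·T1 = [-7/25 -24/25 0 -1; 24/25 -7/25 0 -2; 0 0 1 5; 0 0 0 1]
T3·…·T1 = [-7/25 -24/25 0 -1; 12/25 -7/50 0 -1; 0 0 3/2 15/2; 0 0 0 1]
T4·…·T1 = [-7/25 -24/25 0 2; 12/25 -7/50 0 4; 0 0 3/2 23/2; 0 0 0 1]

T = [-7/25 -24/25 0 2; 12/25 -7/50 0 4; 0 0 3/2 23/2; 0 0 0 1]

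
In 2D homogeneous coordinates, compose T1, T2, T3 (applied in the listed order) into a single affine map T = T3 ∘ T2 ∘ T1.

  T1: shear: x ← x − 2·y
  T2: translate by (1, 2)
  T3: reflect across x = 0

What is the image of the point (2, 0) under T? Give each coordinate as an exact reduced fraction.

T1 shear: x ← x − 2·y: (2, 0) → (2, 0)
T2 translate by (1, 2): (2, 0) → (3, 2)
T3 reflect across x = 0: (3, 2) → (-3, 2)

T(p) = (-3, 2)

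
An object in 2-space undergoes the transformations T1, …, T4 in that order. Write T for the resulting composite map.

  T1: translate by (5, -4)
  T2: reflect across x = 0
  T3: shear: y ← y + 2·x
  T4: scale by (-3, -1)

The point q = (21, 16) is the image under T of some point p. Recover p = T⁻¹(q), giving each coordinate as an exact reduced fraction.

p = (2, 2)

T1 = [1 0 5; 0 1 -4; 0 0 1]
T2·T1 = [-1 0 -5; 0 1 -4; 0 0 1]
T3·…·T1 = [-1 0 -5; -2 1 -14; 0 0 1]
T4·…·T1 = [3 0 15; 2 -1 14; 0 0 1]
det M = -3; M⁻¹ = [1/3 0 -5; 2/3 -1 4; 0 0 1]
M⁻¹ · (21, 16)ᵀ = (2, 2)ᵀ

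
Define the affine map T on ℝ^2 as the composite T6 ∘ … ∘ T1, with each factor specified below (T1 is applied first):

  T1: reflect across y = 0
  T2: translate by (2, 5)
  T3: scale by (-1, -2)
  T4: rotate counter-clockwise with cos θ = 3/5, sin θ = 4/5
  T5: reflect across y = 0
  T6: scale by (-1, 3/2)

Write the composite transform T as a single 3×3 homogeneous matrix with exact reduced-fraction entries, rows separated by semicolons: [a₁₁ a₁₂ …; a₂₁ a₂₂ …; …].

T = [3/5 8/5 -34/5; 6/5 -9/5 57/5; 0 0 1]

T1 = [1 0 0; 0 -1 0; 0 0 1]
T2·T1 = [1 0 2; 0 -1 5; 0 0 1]
T3·…·T1 = [-1 0 -2; 0 2 -10; 0 0 1]
T4·…·T1 = [-3/5 -8/5 34/5; -4/5 6/5 -38/5; 0 0 1]
T5·…·T1 = [-3/5 -8/5 34/5; 4/5 -6/5 38/5; 0 0 1]
T6·…·T1 = [3/5 8/5 -34/5; 6/5 -9/5 57/5; 0 0 1]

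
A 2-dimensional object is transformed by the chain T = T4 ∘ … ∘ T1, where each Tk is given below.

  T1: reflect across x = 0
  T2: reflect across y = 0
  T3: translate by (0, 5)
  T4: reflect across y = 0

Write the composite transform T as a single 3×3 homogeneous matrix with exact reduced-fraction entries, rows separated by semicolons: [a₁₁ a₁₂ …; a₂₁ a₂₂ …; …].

T1 = [-1 0 0; 0 1 0; 0 0 1]
T2·T1 = [-1 0 0; 0 -1 0; 0 0 1]
T3·…·T1 = [-1 0 0; 0 -1 5; 0 0 1]
T4·…·T1 = [-1 0 0; 0 1 -5; 0 0 1]

T = [-1 0 0; 0 1 -5; 0 0 1]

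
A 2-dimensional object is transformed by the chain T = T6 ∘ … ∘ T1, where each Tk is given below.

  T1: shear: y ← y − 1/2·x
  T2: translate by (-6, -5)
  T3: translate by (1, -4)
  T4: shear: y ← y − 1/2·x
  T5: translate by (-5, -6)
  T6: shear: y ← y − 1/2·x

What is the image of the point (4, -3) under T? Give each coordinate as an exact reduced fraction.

T1 shear: y ← y − 1/2·x: (4, -3) → (4, -5)
T2 translate by (-6, -5): (4, -5) → (-2, -10)
T3 translate by (1, -4): (-2, -10) → (-1, -14)
T4 shear: y ← y − 1/2·x: (-1, -14) → (-1, -27/2)
T5 translate by (-5, -6): (-1, -27/2) → (-6, -39/2)
T6 shear: y ← y − 1/2·x: (-6, -39/2) → (-6, -33/2)

T(p) = (-6, -33/2)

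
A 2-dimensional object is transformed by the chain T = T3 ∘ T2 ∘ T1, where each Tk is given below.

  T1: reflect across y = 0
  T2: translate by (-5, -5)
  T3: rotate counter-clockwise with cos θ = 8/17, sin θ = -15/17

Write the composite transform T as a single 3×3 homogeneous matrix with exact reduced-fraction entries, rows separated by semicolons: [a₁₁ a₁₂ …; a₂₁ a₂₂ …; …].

T = [8/17 -15/17 -115/17; -15/17 -8/17 35/17; 0 0 1]

T1 = [1 0 0; 0 -1 0; 0 0 1]
T2·T1 = [1 0 -5; 0 -1 -5; 0 0 1]
T3·…·T1 = [8/17 -15/17 -115/17; -15/17 -8/17 35/17; 0 0 1]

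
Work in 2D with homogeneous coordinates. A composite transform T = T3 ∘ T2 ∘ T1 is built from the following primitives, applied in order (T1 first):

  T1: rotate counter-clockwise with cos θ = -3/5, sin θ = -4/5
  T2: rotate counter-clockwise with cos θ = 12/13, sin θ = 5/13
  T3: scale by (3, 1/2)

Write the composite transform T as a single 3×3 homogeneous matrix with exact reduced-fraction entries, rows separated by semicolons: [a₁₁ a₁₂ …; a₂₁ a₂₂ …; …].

T1 = [-3/5 4/5 0; -4/5 -3/5 0; 0 0 1]
T2·T1 = [-16/65 63/65 0; -63/65 -16/65 0; 0 0 1]
T3·…·T1 = [-48/65 189/65 0; -63/130 -8/65 0; 0 0 1]

T = [-48/65 189/65 0; -63/130 -8/65 0; 0 0 1]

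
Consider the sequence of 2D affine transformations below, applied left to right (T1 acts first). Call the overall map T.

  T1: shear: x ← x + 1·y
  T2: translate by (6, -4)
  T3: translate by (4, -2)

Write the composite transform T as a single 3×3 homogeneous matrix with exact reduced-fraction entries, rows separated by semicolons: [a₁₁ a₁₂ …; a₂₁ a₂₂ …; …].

T = [1 1 10; 0 1 -6; 0 0 1]

T1 = [1 1 0; 0 1 0; 0 0 1]
T2·T1 = [1 1 6; 0 1 -4; 0 0 1]
T3·…·T1 = [1 1 10; 0 1 -6; 0 0 1]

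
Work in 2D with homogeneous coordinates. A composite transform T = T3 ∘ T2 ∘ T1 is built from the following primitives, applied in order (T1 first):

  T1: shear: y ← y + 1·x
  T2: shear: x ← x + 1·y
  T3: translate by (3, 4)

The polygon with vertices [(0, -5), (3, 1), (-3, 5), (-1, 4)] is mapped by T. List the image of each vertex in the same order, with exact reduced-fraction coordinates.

T1 shear: y ← y + 1·x: (0, -5) → (0, -5); (3, 1) → (3, 4); (-3, 5) → (-3, 2); (-1, 4) → (-1, 3)
T2 shear: x ← x + 1·y: (0, -5) → (-5, -5); (3, 4) → (7, 4); (-3, 2) → (-1, 2); (-1, 3) → (2, 3)
T3 translate by (3, 4): (-5, -5) → (-2, -1); (7, 4) → (10, 8); (-1, 2) → (2, 6); (2, 3) → (5, 7)

image vertices: (-2, -1), (10, 8), (2, 6), (5, 7)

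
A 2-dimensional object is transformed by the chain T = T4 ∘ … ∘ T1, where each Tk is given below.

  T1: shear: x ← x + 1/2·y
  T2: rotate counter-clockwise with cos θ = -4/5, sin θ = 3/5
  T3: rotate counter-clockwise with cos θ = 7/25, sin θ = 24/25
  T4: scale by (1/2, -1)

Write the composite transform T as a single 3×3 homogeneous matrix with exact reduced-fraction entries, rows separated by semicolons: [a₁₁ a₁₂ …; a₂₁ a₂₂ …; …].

T = [-2/5 1/10 0; 3/5 11/10 0; 0 0 1]

T1 = [1 1/2 0; 0 1 0; 0 0 1]
T2·T1 = [-4/5 -1 0; 3/5 -1/2 0; 0 0 1]
T3·…·T1 = [-4/5 1/5 0; -3/5 -11/10 0; 0 0 1]
T4·…·T1 = [-2/5 1/10 0; 3/5 11/10 0; 0 0 1]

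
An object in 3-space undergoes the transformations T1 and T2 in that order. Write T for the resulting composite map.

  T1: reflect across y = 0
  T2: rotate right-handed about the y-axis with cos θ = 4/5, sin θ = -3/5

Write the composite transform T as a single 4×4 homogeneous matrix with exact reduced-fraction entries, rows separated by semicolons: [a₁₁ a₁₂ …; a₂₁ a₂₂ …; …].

T = [4/5 0 -3/5 0; 0 -1 0 0; 3/5 0 4/5 0; 0 0 0 1]

T1 = [1 0 0 0; 0 -1 0 0; 0 0 1 0; 0 0 0 1]
T2·T1 = [4/5 0 -3/5 0; 0 -1 0 0; 3/5 0 4/5 0; 0 0 0 1]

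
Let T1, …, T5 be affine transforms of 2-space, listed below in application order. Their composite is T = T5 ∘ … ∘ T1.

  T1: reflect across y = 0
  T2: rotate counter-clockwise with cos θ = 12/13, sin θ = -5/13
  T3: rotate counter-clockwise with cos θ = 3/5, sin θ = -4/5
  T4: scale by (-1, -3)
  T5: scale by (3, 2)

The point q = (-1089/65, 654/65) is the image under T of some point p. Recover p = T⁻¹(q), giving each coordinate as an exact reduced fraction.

T1 = [1 0 0; 0 -1 0; 0 0 1]
T2·T1 = [12/13 -5/13 0; -5/13 -12/13 0; 0 0 1]
T3·…·T1 = [16/65 -63/65 0; -63/65 -16/65 0; 0 0 1]
T4·…·T1 = [-16/65 63/65 0; 189/65 48/65 0; 0 0 1]
T5·…·T1 = [-48/65 189/65 0; 378/65 96/65 0; 0 0 1]
det M = -18; M⁻¹ = [-16/195 21/130 0; 21/65 8/195 0; 0 0 1]
M⁻¹ · (-1089/65, 654/65)ᵀ = (3, -5)ᵀ

p = (3, -5)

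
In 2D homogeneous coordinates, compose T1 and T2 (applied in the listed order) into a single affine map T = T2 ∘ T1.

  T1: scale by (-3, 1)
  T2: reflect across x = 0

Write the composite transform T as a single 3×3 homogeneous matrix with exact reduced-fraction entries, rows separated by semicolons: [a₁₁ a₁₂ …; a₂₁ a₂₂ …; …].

T1 = [-3 0 0; 0 1 0; 0 0 1]
T2·T1 = [3 0 0; 0 1 0; 0 0 1]

T = [3 0 0; 0 1 0; 0 0 1]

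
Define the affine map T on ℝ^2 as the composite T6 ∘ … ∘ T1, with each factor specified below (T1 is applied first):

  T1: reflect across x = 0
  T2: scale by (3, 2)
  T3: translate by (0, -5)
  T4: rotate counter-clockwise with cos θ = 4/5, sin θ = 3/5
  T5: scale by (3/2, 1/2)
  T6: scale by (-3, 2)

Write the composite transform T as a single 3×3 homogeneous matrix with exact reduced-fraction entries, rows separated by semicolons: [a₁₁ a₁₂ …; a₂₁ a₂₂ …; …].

T1 = [-1 0 0; 0 1 0; 0 0 1]
T2·T1 = [-3 0 0; 0 2 0; 0 0 1]
T3·…·T1 = [-3 0 0; 0 2 -5; 0 0 1]
T4·…·T1 = [-12/5 -6/5 3; -9/5 8/5 -4; 0 0 1]
T5·…·T1 = [-18/5 -9/5 9/2; -9/10 4/5 -2; 0 0 1]
T6·…·T1 = [54/5 27/5 -27/2; -9/5 8/5 -4; 0 0 1]

T = [54/5 27/5 -27/2; -9/5 8/5 -4; 0 0 1]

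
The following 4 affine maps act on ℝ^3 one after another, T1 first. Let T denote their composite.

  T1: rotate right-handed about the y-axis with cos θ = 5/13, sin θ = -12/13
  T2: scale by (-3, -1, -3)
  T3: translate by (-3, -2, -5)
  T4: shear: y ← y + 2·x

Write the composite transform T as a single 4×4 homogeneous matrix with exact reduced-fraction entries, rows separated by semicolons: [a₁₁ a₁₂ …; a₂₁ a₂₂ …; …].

T = [-15/13 0 36/13 -3; -30/13 -1 72/13 -8; -36/13 0 -15/13 -5; 0 0 0 1]

T1 = [5/13 0 -12/13 0; 0 1 0 0; 12/13 0 5/13 0; 0 0 0 1]
T2·T1 = [-15/13 0 36/13 0; 0 -1 0 0; -36/13 0 -15/13 0; 0 0 0 1]
T3·…·T1 = [-15/13 0 36/13 -3; 0 -1 0 -2; -36/13 0 -15/13 -5; 0 0 0 1]
T4·…·T1 = [-15/13 0 36/13 -3; -30/13 -1 72/13 -8; -36/13 0 -15/13 -5; 0 0 0 1]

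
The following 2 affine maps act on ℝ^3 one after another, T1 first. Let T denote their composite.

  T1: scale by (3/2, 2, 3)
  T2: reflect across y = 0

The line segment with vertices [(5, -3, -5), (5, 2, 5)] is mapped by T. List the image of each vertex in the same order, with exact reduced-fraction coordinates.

image vertices: (15/2, 6, -15), (15/2, -4, 15)

T1 scale by (3/2, 2, 3): (5, -3, -5) → (15/2, -6, -15); (5, 2, 5) → (15/2, 4, 15)
T2 reflect across y = 0: (15/2, -6, -15) → (15/2, 6, -15); (15/2, 4, 15) → (15/2, -4, 15)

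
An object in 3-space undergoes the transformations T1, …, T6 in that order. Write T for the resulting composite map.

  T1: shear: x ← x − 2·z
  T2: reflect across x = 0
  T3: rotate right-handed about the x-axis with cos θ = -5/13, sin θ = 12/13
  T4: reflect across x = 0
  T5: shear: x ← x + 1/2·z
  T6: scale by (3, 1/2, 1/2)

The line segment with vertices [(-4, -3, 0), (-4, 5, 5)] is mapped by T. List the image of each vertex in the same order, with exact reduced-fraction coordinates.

T1 shear: x ← x − 2·z: (-4, -3, 0) → (-4, -3, 0); (-4, 5, 5) → (-14, 5, 5)
T2 reflect across x = 0: (-4, -3, 0) → (4, -3, 0); (-14, 5, 5) → (14, 5, 5)
T3 rotate right-handed about the x-axis with cos θ = -5/13, sin θ = 12/13: (4, -3, 0) → (4, 15/13, -36/13); (14, 5, 5) → (14, -85/13, 35/13)
T4 reflect across x = 0: (4, 15/13, -36/13) → (-4, 15/13, -36/13); (14, -85/13, 35/13) → (-14, -85/13, 35/13)
T5 shear: x ← x + 1/2·z: (-4, 15/13, -36/13) → (-70/13, 15/13, -36/13); (-14, -85/13, 35/13) → (-329/26, -85/13, 35/13)
T6 scale by (3, 1/2, 1/2): (-70/13, 15/13, -36/13) → (-210/13, 15/26, -18/13); (-329/26, -85/13, 35/13) → (-987/26, -85/26, 35/26)

image vertices: (-210/13, 15/26, -18/13), (-987/26, -85/26, 35/26)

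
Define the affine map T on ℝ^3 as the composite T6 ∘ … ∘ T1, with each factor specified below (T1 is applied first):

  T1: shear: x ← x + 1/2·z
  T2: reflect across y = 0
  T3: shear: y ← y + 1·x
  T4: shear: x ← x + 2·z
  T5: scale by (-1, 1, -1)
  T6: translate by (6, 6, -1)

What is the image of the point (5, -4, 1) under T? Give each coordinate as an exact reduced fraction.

T(p) = (-3/2, 31/2, -2)

T1 shear: x ← x + 1/2·z: (5, -4, 1) → (11/2, -4, 1)
T2 reflect across y = 0: (11/2, -4, 1) → (11/2, 4, 1)
T3 shear: y ← y + 1·x: (11/2, 4, 1) → (11/2, 19/2, 1)
T4 shear: x ← x + 2·z: (11/2, 19/2, 1) → (15/2, 19/2, 1)
T5 scale by (-1, 1, -1): (15/2, 19/2, 1) → (-15/2, 19/2, -1)
T6 translate by (6, 6, -1): (-15/2, 19/2, -1) → (-3/2, 31/2, -2)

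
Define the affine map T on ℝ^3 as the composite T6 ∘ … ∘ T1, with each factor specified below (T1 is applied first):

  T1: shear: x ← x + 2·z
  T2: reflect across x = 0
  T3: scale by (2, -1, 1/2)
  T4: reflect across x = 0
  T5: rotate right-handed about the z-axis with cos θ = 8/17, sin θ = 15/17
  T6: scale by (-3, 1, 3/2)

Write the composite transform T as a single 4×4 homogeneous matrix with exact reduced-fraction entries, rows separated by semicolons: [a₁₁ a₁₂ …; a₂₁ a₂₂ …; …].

T1 = [1 0 2 0; 0 1 0 0; 0 0 1 0; 0 0 0 1]
T2·T1 = [-1 0 -2 0; 0 1 0 0; 0 0 1 0; 0 0 0 1]
T3·…·T1 = [-2 0 -4 0; 0 -1 0 0; 0 0 1/2 0; 0 0 0 1]
T4·…·T1 = [2 0 4 0; 0 -1 0 0; 0 0 1/2 0; 0 0 0 1]
T5·…·T1 = [16/17 15/17 32/17 0; 30/17 -8/17 60/17 0; 0 0 1/2 0; 0 0 0 1]
T6·…·T1 = [-48/17 -45/17 -96/17 0; 30/17 -8/17 60/17 0; 0 0 3/4 0; 0 0 0 1]

T = [-48/17 -45/17 -96/17 0; 30/17 -8/17 60/17 0; 0 0 3/4 0; 0 0 0 1]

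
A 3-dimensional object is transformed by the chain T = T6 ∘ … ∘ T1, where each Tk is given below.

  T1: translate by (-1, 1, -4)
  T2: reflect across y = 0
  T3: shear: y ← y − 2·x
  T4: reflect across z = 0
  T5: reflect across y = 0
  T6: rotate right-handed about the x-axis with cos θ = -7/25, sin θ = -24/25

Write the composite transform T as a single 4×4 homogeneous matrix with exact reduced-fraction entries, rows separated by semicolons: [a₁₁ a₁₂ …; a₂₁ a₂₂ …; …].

T = [1 0 0 -1; -14/25 -7/25 -24/25 103/25; -48/25 -24/25 7/25 -4/25; 0 0 0 1]

T1 = [1 0 0 -1; 0 1 0 1; 0 0 1 -4; 0 0 0 1]
T2·T1 = [1 0 0 -1; 0 -1 0 -1; 0 0 1 -4; 0 0 0 1]
T3·…·T1 = [1 0 0 -1; -2 -1 0 1; 0 0 1 -4; 0 0 0 1]
T4·…·T1 = [1 0 0 -1; -2 -1 0 1; 0 0 -1 4; 0 0 0 1]
T5·…·T1 = [1 0 0 -1; 2 1 0 -1; 0 0 -1 4; 0 0 0 1]
T6·…·T1 = [1 0 0 -1; -14/25 -7/25 -24/25 103/25; -48/25 -24/25 7/25 -4/25; 0 0 0 1]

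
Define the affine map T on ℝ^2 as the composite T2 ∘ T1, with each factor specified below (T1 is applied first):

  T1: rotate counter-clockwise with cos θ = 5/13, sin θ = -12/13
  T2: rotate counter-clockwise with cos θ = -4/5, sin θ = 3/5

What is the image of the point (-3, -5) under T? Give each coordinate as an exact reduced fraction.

T1 rotate counter-clockwise with cos θ = 5/13, sin θ = -12/13: (-3, -5) → (-75/13, 11/13)
T2 rotate counter-clockwise with cos θ = -4/5, sin θ = 3/5: (-75/13, 11/13) → (267/65, -269/65)

T(p) = (267/65, -269/65)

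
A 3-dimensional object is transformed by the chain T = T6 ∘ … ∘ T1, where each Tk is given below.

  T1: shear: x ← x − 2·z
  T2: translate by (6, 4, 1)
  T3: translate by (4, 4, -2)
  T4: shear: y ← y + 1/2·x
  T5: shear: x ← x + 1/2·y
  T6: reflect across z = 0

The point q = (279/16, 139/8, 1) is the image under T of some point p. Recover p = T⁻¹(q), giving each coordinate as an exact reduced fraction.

p = (-5/4, 5, 0)

T1 = [1 0 -2 0; 0 1 0 0; 0 0 1 0; 0 0 0 1]
T2·T1 = [1 0 -2 6; 0 1 0 4; 0 0 1 1; 0 0 0 1]
T3·…·T1 = [1 0 -2 10; 0 1 0 8; 0 0 1 -1; 0 0 0 1]
T4·…·T1 = [1 0 -2 10; 1/2 1 -1 13; 0 0 1 -1; 0 0 0 1]
T5·…·T1 = [5/4 1/2 -5/2 33/2; 1/2 1 -1 13; 0 0 1 -1; 0 0 0 1]
T6·…·T1 = [5/4 1/2 -5/2 33/2; 1/2 1 -1 13; 0 0 -1 1; 0 0 0 1]
det M = -1; M⁻¹ = [1 -1/2 -2 -8; -1/2 5/4 0 -8; 0 0 -1 1; 0 0 0 1]
M⁻¹ · (279/16, 139/8, 1)ᵀ = (-5/4, 5, 0)ᵀ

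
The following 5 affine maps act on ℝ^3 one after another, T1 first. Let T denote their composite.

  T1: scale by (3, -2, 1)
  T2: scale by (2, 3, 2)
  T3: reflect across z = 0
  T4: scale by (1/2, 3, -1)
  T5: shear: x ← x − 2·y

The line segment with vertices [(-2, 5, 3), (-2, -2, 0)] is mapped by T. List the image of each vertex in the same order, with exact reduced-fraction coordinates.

T1 scale by (3, -2, 1): (-2, 5, 3) → (-6, -10, 3); (-2, -2, 0) → (-6, 4, 0)
T2 scale by (2, 3, 2): (-6, -10, 3) → (-12, -30, 6); (-6, 4, 0) → (-12, 12, 0)
T3 reflect across z = 0: (-12, -30, 6) → (-12, -30, -6); (-12, 12, 0) → (-12, 12, 0)
T4 scale by (1/2, 3, -1): (-12, -30, -6) → (-6, -90, 6); (-12, 12, 0) → (-6, 36, 0)
T5 shear: x ← x − 2·y: (-6, -90, 6) → (174, -90, 6); (-6, 36, 0) → (-78, 36, 0)

image vertices: (174, -90, 6), (-78, 36, 0)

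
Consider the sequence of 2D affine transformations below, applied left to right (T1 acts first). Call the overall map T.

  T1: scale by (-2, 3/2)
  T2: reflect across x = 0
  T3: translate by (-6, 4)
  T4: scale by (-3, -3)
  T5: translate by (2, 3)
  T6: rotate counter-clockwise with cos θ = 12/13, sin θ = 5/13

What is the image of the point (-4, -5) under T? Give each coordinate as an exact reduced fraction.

T1 scale by (-2, 3/2): (-4, -5) → (8, -15/2)
T2 reflect across x = 0: (8, -15/2) → (-8, -15/2)
T3 translate by (-6, 4): (-8, -15/2) → (-14, -7/2)
T4 scale by (-3, -3): (-14, -7/2) → (42, 21/2)
T5 translate by (2, 3): (42, 21/2) → (44, 27/2)
T6 rotate counter-clockwise with cos θ = 12/13, sin θ = 5/13: (44, 27/2) → (921/26, 382/13)

T(p) = (921/26, 382/13)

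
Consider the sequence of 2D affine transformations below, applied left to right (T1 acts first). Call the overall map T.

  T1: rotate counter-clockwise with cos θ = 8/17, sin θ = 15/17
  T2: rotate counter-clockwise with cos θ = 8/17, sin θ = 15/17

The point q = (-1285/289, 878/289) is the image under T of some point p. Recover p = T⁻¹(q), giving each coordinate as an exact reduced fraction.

p = (5, 2)

T1 = [8/17 -15/17 0; 15/17 8/17 0; 0 0 1]
T2·T1 = [-161/289 -240/289 0; 240/289 -161/289 0; 0 0 1]
det M = 1; M⁻¹ = [-161/289 240/289 0; -240/289 -161/289 0; 0 0 1]
M⁻¹ · (-1285/289, 878/289)ᵀ = (5, 2)ᵀ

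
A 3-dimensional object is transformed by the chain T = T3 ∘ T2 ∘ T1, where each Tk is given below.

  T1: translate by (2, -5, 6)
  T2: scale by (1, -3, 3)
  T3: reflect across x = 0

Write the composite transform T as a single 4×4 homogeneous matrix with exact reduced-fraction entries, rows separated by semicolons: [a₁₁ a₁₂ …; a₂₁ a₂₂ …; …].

T1 = [1 0 0 2; 0 1 0 -5; 0 0 1 6; 0 0 0 1]
T2·T1 = [1 0 0 2; 0 -3 0 15; 0 0 3 18; 0 0 0 1]
T3·…·T1 = [-1 0 0 -2; 0 -3 0 15; 0 0 3 18; 0 0 0 1]

T = [-1 0 0 -2; 0 -3 0 15; 0 0 3 18; 0 0 0 1]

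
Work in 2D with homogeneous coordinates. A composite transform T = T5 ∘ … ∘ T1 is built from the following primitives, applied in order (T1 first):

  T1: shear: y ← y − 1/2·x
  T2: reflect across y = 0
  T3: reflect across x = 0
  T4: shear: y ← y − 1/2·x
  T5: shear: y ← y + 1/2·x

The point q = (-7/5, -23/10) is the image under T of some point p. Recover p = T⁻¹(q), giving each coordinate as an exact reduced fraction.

T1 = [1 0 0; -1/2 1 0; 0 0 1]
T2·T1 = [1 0 0; 1/2 -1 0; 0 0 1]
T3·…·T1 = [-1 0 0; 1/2 -1 0; 0 0 1]
T4·…·T1 = [-1 0 0; 1 -1 0; 0 0 1]
T5·…·T1 = [-1 0 0; 1/2 -1 0; 0 0 1]
det M = 1; M⁻¹ = [-1 0 0; -1/2 -1 0; 0 0 1]
M⁻¹ · (-7/5, -23/10)ᵀ = (7/5, 3)ᵀ

p = (7/5, 3)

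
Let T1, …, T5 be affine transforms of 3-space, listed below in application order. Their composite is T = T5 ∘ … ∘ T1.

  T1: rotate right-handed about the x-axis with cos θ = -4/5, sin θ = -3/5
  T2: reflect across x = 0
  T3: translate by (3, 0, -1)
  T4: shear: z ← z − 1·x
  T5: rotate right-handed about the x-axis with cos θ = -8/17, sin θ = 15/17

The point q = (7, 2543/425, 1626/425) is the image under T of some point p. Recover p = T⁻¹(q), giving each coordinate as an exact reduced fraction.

T1 = [1 0 0 0; 0 -4/5 3/5 0; 0 -3/5 -4/5 0; 0 0 0 1]
T2·T1 = [-1 0 0 0; 0 -4/5 3/5 0; 0 -3/5 -4/5 0; 0 0 0 1]
T3·…·T1 = [-1 0 0 3; 0 -4/5 3/5 0; 0 -3/5 -4/5 -1; 0 0 0 1]
T4·…·T1 = [-1 0 0 3; 0 -4/5 3/5 0; 1 -3/5 -4/5 -4; 0 0 0 1]
T5·…·T1 = [-1 0 0 3; -15/17 77/85 36/85 60/17; -8/17 -36/85 77/85 32/17; 0 0 0 1]
det M = -1; M⁻¹ = [-1 0 0 3; -3/5 77/85 -36/85 -3/5; -4/5 36/85 77/85 -4/5; 0 0 0 1]
M⁻¹ · (7, 2543/425, 1626/425)ᵀ = (-4, -1, -2/5)ᵀ

p = (-4, -1, -2/5)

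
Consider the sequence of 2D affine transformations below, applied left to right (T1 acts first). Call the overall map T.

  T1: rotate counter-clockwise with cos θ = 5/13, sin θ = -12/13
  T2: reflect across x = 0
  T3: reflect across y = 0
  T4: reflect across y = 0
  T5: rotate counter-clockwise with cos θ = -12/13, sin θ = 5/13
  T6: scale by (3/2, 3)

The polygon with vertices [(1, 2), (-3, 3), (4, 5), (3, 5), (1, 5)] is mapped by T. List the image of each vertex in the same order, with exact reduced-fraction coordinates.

T1 rotate counter-clockwise with cos θ = 5/13, sin θ = -12/13: (1, 2) → (29/13, -2/13); (-3, 3) → (21/13, 51/13); (4, 5) → (80/13, -23/13); (3, 5) → (75/13, -11/13); (1, 5) → (5, 1)
T2 reflect across x = 0: (29/13, -2/13) → (-29/13, -2/13); (21/13, 51/13) → (-21/13, 51/13); (80/13, -23/13) → (-80/13, -23/13); (75/13, -11/13) → (-75/13, -11/13); (5, 1) → (-5, 1)
T3 reflect across y = 0: (-29/13, -2/13) → (-29/13, 2/13); (-21/13, 51/13) → (-21/13, -51/13); (-80/13, -23/13) → (-80/13, 23/13); (-75/13, -11/13) → (-75/13, 11/13); (-5, 1) → (-5, -1)
T4 reflect across y = 0: (-29/13, 2/13) → (-29/13, -2/13); (-21/13, -51/13) → (-21/13, 51/13); (-80/13, 23/13) → (-80/13, -23/13); (-75/13, 11/13) → (-75/13, -11/13); (-5, -1) → (-5, 1)
T5 rotate counter-clockwise with cos θ = -12/13, sin θ = 5/13: (-29/13, -2/13) → (358/169, -121/169); (-21/13, 51/13) → (-3/169, -717/169); (-80/13, -23/13) → (1075/169, -124/169); (-75/13, -11/13) → (955/169, -243/169); (-5, 1) → (55/13, -37/13)
T6 scale by (3/2, 3): (358/169, -121/169) → (537/169, -363/169); (-3/169, -717/169) → (-9/338, -2151/169); (1075/169, -124/169) → (3225/338, -372/169); (955/169, -243/169) → (2865/338, -729/169); (55/13, -37/13) → (165/26, -111/13)

image vertices: (537/169, -363/169), (-9/338, -2151/169), (3225/338, -372/169), (2865/338, -729/169), (165/26, -111/13)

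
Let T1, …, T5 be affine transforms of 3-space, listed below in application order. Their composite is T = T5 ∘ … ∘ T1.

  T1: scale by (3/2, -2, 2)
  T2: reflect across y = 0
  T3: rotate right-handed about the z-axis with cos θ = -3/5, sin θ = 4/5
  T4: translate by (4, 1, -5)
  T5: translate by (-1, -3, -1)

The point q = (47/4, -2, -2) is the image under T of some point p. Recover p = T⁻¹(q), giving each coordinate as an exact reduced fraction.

p = (-7/2, -7/2, 2)

T1 = [3/2 0 0 0; 0 -2 0 0; 0 0 2 0; 0 0 0 1]
T2·T1 = [3/2 0 0 0; 0 2 0 0; 0 0 2 0; 0 0 0 1]
T3·…·T1 = [-9/10 -8/5 0 0; 6/5 -6/5 0 0; 0 0 2 0; 0 0 0 1]
T4·…·T1 = [-9/10 -8/5 0 4; 6/5 -6/5 0 1; 0 0 2 -5; 0 0 0 1]
T5·…·T1 = [-9/10 -8/5 0 3; 6/5 -6/5 0 -2; 0 0 2 -6; 0 0 0 1]
det M = 6; M⁻¹ = [-2/5 8/15 0 34/15; -2/5 -3/10 0 3/5; 0 0 1/2 3; 0 0 0 1]
M⁻¹ · (47/4, -2, -2)ᵀ = (-7/2, -7/2, 2)ᵀ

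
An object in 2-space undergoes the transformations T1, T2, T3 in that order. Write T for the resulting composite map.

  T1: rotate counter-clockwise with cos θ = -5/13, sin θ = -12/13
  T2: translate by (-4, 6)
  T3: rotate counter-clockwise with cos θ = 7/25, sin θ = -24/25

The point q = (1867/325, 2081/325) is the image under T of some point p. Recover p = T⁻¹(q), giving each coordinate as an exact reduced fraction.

T1 = [-5/13 12/13 0; -12/13 -5/13 0; 0 0 1]
T2·T1 = [-5/13 12/13 -4; -12/13 -5/13 6; 0 0 1]
T3·…·T1 = [-323/325 -36/325 116/25; 36/325 -323/325 138/25; 0 0 1]
det M = 1; M⁻¹ = [-323/325 36/325 4; -36/325 -323/325 6; 0 0 1]
M⁻¹ · (1867/325, 2081/325)ᵀ = (-1, -1)ᵀ

p = (-1, -1)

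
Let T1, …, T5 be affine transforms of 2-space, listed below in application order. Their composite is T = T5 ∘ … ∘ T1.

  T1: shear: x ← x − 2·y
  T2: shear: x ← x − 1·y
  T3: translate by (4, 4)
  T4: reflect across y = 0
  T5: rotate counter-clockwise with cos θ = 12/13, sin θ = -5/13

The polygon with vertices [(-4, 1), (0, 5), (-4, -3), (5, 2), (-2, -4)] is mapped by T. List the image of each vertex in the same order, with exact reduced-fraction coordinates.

T1 shear: x ← x − 2·y: (-4, 1) → (-6, 1); (0, 5) → (-10, 5); (-4, -3) → (2, -3); (5, 2) → (1, 2); (-2, -4) → (6, -4)
T2 shear: x ← x − 1·y: (-6, 1) → (-7, 1); (-10, 5) → (-15, 5); (2, -3) → (5, -3); (1, 2) → (-1, 2); (6, -4) → (10, -4)
T3 translate by (4, 4): (-7, 1) → (-3, 5); (-15, 5) → (-11, 9); (5, -3) → (9, 1); (-1, 2) → (3, 6); (10, -4) → (14, 0)
T4 reflect across y = 0: (-3, 5) → (-3, -5); (-11, 9) → (-11, -9); (9, 1) → (9, -1); (3, 6) → (3, -6); (14, 0) → (14, 0)
T5 rotate counter-clockwise with cos θ = 12/13, sin θ = -5/13: (-3, -5) → (-61/13, -45/13); (-11, -9) → (-177/13, -53/13); (9, -1) → (103/13, -57/13); (3, -6) → (6/13, -87/13); (14, 0) → (168/13, -70/13)

image vertices: (-61/13, -45/13), (-177/13, -53/13), (103/13, -57/13), (6/13, -87/13), (168/13, -70/13)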